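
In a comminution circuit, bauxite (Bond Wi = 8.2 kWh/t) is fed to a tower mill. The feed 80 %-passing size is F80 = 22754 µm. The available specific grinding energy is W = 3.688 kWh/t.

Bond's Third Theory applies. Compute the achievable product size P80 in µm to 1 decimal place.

P80 = 375.5 µm

W = 10 Wi (P80^-0.5 − F80^-0.5)
⇒ 1/√P80 = W/(10 Wi) + 1/√F80
  = 3.6880/(10·8.2) + 1/√22754 = 0.044976 + 0.006629 = 0.051605
P80 = (1/0.051605)² = 19.3780² = 375.51 µm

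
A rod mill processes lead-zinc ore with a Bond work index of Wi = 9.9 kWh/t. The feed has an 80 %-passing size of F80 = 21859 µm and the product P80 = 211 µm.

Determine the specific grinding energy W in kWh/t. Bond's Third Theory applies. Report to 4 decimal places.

W = 6.1458 kWh/t

W = 10·Wi·(P80^(-½) − F80^(-½))
1/√211 = 0.068843;  1/√21859 = 0.006764
W = 10·9.9·(0.068843 − 0.006764) = 6.1458 kWh/t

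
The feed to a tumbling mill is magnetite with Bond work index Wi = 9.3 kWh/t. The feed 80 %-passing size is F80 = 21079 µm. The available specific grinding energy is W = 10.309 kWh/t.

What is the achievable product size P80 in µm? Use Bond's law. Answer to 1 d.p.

W = 10 Wi (1/√P80 − 1/√F80)  [Bond]
P80^-0.5 = F80^-0.5 + W/(10 Wi)
  = 10.3090/(10·9.3) + 1/√21079 = 0.110849 + 0.006888 = 0.117737
P80 = (1/0.117737)² = 8.4935² = 72.14 µm

P80 = 72.1 µm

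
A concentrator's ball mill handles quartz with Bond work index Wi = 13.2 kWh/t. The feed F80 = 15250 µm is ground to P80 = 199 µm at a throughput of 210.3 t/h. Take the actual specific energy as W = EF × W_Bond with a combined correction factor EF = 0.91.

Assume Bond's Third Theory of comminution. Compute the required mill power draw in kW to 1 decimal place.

P = 1586.2 kW

W = 10 Wi (1/√P80 − 1/√F80)  [Bond]
W = 10·13.2·(1/√199 − 1/√15250) = 10·13.2·(0.062790) = 8.2883 kWh/t
Corrected W = EF·W_Bond = 0.91·8.2883 = 7.5424 kWh/t
Mill draw = 7.5424 × 210.3 = 1586.2 kW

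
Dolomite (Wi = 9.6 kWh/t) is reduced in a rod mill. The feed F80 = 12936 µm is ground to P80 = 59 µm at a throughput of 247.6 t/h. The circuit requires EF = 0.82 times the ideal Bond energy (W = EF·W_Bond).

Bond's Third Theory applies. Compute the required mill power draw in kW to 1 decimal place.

W = 10 Wi / √P80 − 10 Wi / √F80
W = 10·9.6·(1/√59 − 1/√12936) = 10·9.6·(0.121397) = 11.6541 kWh/t
Apply correction: 11.6541 × 0.82 = 9.5563 kWh/t
Mill draw = 9.5563 × 247.6 = 2366.2 kW

P = 2366.2 kW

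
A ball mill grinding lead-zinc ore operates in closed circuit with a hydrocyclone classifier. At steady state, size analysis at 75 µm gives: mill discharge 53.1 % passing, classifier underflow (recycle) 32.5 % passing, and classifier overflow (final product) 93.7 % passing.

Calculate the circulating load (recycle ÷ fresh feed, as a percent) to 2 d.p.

CL = 197.09 %

Mass balance on the −75 µm fraction:
d + r·d = r·u + o → r(d−u) = o−d
r = (93.7 − 53.1)/(53.1 − 32.5) = 40.6/20.6 = 1.9709
CL = 100·r = 197.09 %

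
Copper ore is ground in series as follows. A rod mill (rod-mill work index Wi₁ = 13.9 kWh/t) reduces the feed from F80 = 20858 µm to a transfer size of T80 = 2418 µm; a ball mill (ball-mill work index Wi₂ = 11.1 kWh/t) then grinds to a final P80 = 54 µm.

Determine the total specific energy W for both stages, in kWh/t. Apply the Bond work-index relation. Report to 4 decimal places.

W = 10 Wi (P80^-0.5 − F80^-0.5)
Stage 1 (20858→2418 µm, Wi₁=13.9): W₁ = 10·13.9·(0.020336 − 0.006924) = 1.8643 kWh/t
Stage 2 (2418→54 µm, Wi₂=11.1): W₂ = 10·11.1·(0.136083 − 0.020336) = 12.8479 kWh/t
W = W₁ + W₂ = 1.8643 + 12.8479 = 14.7122 kWh/t

W = 14.7122 kWh/t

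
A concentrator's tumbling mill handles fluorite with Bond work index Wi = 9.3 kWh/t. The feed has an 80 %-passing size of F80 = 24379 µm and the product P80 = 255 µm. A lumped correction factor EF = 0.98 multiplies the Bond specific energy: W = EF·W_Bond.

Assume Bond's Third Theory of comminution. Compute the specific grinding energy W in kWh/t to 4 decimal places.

W = 10 Wi (P80^-0.5 − F80^-0.5)
1/√255 = 0.062622;  1/√24379 = 0.006405
W = 10·9.3·(0.062622 − 0.006405) = 5.2283 kWh/t
Apply correction: 5.2283 × 0.98 = 5.1237 kWh/t

W = 5.1237 kWh/t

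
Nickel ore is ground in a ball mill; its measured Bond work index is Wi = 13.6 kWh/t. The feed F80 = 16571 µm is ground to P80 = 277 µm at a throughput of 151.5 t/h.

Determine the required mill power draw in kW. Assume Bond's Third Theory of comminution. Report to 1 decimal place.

P = 1077.9 kW

W = 10 Wi (1/√P80 − 1/√F80)  [Bond]
W = 10·13.6·(1/√277 − 1/√16571) = 10·13.6·(0.052316) = 7.1150 kWh/t
Mill draw = 7.1150 × 151.5 = 1077.9 kW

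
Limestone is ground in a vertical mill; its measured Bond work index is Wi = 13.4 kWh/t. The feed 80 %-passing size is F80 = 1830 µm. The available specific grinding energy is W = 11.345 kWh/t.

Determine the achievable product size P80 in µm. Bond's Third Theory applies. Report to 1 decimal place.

P80 = 85.7 µm

W = 10·Wi·[P80^(−½) − F80^(−½)]
P80^(−½) = W/(10 Wi) + F80^(−½)
  = 11.3450/(10·13.4) + 1/√1830 = 0.084664 + 0.023376 = 0.108040
P80 = (1/0.108040)² = 9.2558² = 85.67 µm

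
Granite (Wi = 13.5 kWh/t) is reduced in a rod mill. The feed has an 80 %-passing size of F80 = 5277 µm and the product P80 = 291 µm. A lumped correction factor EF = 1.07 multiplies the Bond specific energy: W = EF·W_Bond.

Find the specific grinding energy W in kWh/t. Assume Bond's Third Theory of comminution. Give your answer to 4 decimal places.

W = 10·Wi·[P80^(−½) − F80^(−½)]
1/√291 = 0.058621;  1/√5277 = 0.013766
W = 10·13.5·(0.058621 − 0.013766) = 6.0554 kWh/t
With EF = 1.07: W = 6.0554·1.07 = 6.4793 kWh/t

W = 6.4793 kWh/t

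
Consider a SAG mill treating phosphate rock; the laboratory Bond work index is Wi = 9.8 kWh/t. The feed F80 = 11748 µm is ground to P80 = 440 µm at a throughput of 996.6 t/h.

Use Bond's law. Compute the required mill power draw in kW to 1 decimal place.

Bond:  W = 10 Wi (1/√P − 1/√F)
W = 10·9.8·(1/√440 − 1/√11748) = 10·9.8·(0.038447) = 3.7678 kWh/t
P_mill = W·ṁ = 3.7678·996.6 = 3755.0 kW

P = 3755.0 kW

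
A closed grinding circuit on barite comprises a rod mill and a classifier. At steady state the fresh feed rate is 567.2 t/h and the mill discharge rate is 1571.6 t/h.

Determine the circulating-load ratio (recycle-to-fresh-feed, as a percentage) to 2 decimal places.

M = F + R at steady state, so:
R = M − F = 1571.6 − 567.2 = 1004.4 t/h
CL = 100·R/F = 100·1004.4/567.2 = 177.08 %

CL = 177.08 %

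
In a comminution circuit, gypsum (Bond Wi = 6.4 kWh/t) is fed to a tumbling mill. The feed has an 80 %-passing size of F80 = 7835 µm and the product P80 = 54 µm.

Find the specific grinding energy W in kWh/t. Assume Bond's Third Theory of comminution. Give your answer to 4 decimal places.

W_Bond = 10·Wi·(1/√P₈₀ − 1/√F₈₀)
1/√54 = 0.136083;  1/√7835 = 0.011297
W = 10·6.4·(0.136083 − 0.011297) = 7.9863 kWh/t

W = 7.9863 kWh/t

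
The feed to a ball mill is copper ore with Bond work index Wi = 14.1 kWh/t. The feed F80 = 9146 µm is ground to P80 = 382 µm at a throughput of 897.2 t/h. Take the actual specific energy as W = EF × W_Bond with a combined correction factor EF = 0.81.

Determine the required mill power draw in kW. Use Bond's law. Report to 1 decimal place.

P = 4171.3 kW

W = 10 Wi (P80^-0.5 − F80^-0.5)
W = 10·14.1·(1/√382 − 1/√9146) = 10·14.1·(0.040708) = 5.7398 kWh/t
W_actual = 0.81 × 5.7398 = 4.6493 kWh/t
Mill draw = 4.6493 × 897.2 = 4171.3 kW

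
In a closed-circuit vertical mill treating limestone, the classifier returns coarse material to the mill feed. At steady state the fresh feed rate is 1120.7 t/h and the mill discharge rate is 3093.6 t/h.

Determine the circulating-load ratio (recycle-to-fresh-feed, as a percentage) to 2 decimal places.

CL = 176.04 %

Steady state: M = F + R.
R = M − F = 3093.6 − 1120.7 = 1972.9 t/h
CL = 100·R/F = 100·1972.9/1120.7 = 176.04 %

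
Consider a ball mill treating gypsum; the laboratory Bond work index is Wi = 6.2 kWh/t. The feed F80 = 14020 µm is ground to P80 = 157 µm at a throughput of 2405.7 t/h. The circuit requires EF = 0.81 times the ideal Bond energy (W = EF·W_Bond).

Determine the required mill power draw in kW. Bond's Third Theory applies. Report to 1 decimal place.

P = 8621.7 kW

W = 10 Wi / √P80 − 10 Wi / √F80
W = 10·6.2·(1/√157 − 1/√14020) = 10·6.2·(0.071363) = 4.4245 kWh/t
Corrected W = EF·W_Bond = 0.81·4.4245 = 3.5839 kWh/t
Mill draw = 3.5839 × 2405.7 = 8621.7 kW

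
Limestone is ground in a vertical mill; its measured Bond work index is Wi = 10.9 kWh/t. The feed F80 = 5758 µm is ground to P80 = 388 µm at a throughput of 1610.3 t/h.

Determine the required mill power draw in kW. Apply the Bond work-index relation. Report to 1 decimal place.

P = 6597.7 kW

W = 10·Wi·(P80^(-½) − F80^(-½))
W = 10·10.9·(1/√388 − 1/√5758) = 10·10.9·(0.037589) = 4.0972 kWh/t
P_mill = W·ṁ = 4.0972·1610.3 = 6597.7 kW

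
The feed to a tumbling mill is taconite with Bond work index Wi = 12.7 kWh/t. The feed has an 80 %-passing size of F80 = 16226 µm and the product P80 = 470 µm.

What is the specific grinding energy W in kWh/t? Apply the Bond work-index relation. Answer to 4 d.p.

W = 10 Wi (P80^-0.5 − F80^-0.5)
1/√470 = 0.046127;  1/√16226 = 0.007850
W = 10·12.7·(0.046127 − 0.007850) = 4.8611 kWh/t

W = 4.8611 kWh/t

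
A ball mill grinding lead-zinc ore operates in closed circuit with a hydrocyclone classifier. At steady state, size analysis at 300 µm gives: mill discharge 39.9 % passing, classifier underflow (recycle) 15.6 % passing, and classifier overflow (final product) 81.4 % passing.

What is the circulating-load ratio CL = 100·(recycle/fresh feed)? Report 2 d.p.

Two-product formula at 300 µm:
(1+r)d = ru + o → r = (o−d)/(d−u)
r = (81.4 − 39.9)/(39.9 − 15.6) = 41.5/24.3 = 1.7078
CL = 100·r = 170.78 %

CL = 170.78 %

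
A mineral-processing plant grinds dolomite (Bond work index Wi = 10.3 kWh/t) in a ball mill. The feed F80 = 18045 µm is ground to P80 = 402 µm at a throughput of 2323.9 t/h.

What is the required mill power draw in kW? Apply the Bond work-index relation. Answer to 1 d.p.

P = 10156.4 kW

Bond:  W = 10 Wi (1/√P − 1/√F)
W = 10·10.3·(1/√402 − 1/√18045) = 10·10.3·(0.042431) = 4.3704 kWh/t
P_mill = W·ṁ = 4.3704·2323.9 = 10156.4 kW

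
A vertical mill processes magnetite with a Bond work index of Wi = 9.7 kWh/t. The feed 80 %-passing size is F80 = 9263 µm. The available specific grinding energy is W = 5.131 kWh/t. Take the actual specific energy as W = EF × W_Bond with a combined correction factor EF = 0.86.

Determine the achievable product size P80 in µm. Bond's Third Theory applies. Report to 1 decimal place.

W = 10 Wi / √P80 − 10 Wi / √F80
W_Bond = W / EF = 5.131 / 0.86 = 5.9663 kWh/t
⇒ 1/√P80 = W_Bond/(10·Wi) + 1/√F80
  = 5.9663/(10·9.7) + 1/√9263 = 0.061508 + 0.010390 = 0.071898
P80 = (1/0.071898)² = 13.9085² = 193.45 µm

P80 = 193.4 µm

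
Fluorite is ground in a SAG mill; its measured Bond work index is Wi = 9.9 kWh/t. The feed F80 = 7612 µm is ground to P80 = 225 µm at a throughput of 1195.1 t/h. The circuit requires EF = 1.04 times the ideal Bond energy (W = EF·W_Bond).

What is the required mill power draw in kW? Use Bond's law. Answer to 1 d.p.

Bond:  W = 10 Wi (1/√P − 1/√F)
W = 10·9.9·(1/√225 − 1/√7612) = 10·9.9·(0.055205) = 5.4653 kWh/t
Corrected W = EF·W_Bond = 1.04·5.4653 = 5.6839 kWh/t
Mill draw = 5.6839 × 1195.1 = 6792.8 kW

P = 6792.8 kW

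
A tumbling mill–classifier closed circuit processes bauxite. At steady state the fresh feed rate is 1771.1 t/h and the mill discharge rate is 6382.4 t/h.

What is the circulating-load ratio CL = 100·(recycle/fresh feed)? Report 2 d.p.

Discharge = new feed + return, hence
R = M − F = 6382.4 − 1771.1 = 4611.3 t/h
CL = 100·R/F = 100·4611.3/1771.1 = 260.36 %

CL = 260.36 %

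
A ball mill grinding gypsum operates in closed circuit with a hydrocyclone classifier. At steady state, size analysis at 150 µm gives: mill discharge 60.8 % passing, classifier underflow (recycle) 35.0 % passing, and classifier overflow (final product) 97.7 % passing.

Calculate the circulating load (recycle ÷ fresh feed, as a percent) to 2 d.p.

Classifier node, passing 150 µm:
(1+r)·d = r·u + o ⇒ r = (o−d)/(d−u)
r = (97.7 − 60.8)/(60.8 − 35.0) = 36.9/25.8 = 1.4302
CL = 100·r = 143.02 %

CL = 143.02 %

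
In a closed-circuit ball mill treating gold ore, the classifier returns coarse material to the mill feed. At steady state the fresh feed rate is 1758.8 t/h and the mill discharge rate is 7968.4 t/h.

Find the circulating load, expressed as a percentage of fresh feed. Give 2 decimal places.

Steady state: M = F + R.
R = M − F = 7968.4 − 1758.8 = 6209.6 t/h
CL = 100·R/F = 100·6209.6/1758.8 = 353.06 %

CL = 353.06 %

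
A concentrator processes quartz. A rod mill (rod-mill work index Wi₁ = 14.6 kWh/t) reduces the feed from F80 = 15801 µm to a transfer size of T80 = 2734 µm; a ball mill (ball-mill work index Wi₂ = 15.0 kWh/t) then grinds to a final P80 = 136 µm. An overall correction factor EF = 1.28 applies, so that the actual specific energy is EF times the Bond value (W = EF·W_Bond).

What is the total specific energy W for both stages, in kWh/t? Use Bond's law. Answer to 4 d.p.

Bond:  W = 10 Wi (1/√P − 1/√F)
Stage 1 (15801→2734 µm, Wi₁=14.6): W₁ = 10·14.6·(0.019125 − 0.007955) = 1.6308 kWh/t
Stage 2 (2734→136 µm, Wi₂=15.0): W₂ = 10·15.0·(0.085749 − 0.019125) = 9.9936 kWh/t
W = W₁ + W₂ = 1.6308 + 9.9936 = 11.6244 kWh/t
W_actual = 1.28 × 11.6244 = 14.8793 kWh/t

W = 14.8793 kWh/t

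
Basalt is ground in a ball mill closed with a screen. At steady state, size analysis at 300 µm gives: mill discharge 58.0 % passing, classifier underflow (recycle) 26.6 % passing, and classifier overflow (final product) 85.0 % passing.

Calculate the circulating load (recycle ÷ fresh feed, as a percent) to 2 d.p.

CL = 85.99 %

Balance %-passing 300 µm (r = R/F):
d + r·d = r·u + o → r(d−u) = o−d
r = (85.0 − 58.0)/(58.0 − 26.6) = 27.0/31.4 = 0.8599
CL = 100·r = 85.99 %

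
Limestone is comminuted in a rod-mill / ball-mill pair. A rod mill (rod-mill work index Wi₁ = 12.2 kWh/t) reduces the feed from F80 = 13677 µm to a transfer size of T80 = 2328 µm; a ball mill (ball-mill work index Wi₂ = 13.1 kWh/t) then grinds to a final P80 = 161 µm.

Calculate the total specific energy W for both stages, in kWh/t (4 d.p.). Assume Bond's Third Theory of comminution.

W = 9.0945 kWh/t

W = 10 Wi / √P80 − 10 Wi / √F80
Stage 1 (13677→2328 µm, Wi₁=12.2): W₁ = 10·12.2·(0.020726 − 0.008551) = 1.4853 kWh/t
Stage 2 (2328→161 µm, Wi₂=13.1): W₂ = 10·13.1·(0.078811 − 0.020726) = 7.6092 kWh/t
W = W₁ + W₂ = 1.4853 + 7.6092 = 9.0945 kWh/t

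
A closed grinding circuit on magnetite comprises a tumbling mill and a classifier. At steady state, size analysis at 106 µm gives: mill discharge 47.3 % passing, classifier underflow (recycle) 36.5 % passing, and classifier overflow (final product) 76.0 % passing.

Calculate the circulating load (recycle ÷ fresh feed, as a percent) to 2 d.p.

Mass balance on the −106 µm fraction:
r = (o − d)/(d − u)
r = (76.0 − 47.3)/(47.3 − 36.5) = 28.7/10.8 = 2.6574
CL = 100·r = 265.74 %

CL = 265.74 %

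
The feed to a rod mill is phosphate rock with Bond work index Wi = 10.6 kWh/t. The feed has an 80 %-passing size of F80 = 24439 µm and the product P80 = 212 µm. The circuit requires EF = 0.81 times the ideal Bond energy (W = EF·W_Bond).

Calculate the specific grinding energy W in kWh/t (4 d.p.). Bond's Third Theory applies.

W = 10·Wi·[P80^(−½) − F80^(−½)]
1/√212 = 0.068680;  1/√24439 = 0.006397
W = 10·10.6·(0.068680 − 0.006397) = 6.6021 kWh/t
With EF = 0.81: W = 6.6021·0.81 = 5.3477 kWh/t

W = 5.3477 kWh/t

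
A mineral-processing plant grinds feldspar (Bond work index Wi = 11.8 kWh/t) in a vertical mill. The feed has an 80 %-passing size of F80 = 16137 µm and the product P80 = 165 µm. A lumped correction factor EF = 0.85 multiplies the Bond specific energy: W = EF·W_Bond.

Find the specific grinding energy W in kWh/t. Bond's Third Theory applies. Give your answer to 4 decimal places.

W = 7.0188 kWh/t

W = 10·Wi·[P80^(−½) − F80^(−½)]
1/√165 = 0.077850;  1/√16137 = 0.007872
W = 10·11.8·(0.077850 − 0.007872) = 8.2574 kWh/t
Corrected W = EF·W_Bond = 0.85·8.2574 = 7.0188 kWh/t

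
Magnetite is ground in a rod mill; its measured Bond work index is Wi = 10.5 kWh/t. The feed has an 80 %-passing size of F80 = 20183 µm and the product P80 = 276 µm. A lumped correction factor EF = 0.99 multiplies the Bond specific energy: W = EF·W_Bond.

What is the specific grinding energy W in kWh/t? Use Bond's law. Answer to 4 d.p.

W = 5.5254 kWh/t

W = 10·Wi·[P80^(−½) − F80^(−½)]
1/√276 = 0.060193;  1/√20183 = 0.007039
W = 10·10.5·(0.060193 − 0.007039) = 5.5812 kWh/t
With EF = 0.99: W = 5.5812·0.99 = 5.5254 kWh/t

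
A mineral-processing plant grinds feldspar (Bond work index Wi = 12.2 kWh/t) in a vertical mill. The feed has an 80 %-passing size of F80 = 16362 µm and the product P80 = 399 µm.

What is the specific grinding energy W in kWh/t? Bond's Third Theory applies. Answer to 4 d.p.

W = 5.1539 kWh/t

W = 10·Wi·(P80^(-½) − F80^(-½))
1/√399 = 0.050063;  1/√16362 = 0.007818
W = 10·12.2·(0.050063 − 0.007818) = 5.1539 kWh/t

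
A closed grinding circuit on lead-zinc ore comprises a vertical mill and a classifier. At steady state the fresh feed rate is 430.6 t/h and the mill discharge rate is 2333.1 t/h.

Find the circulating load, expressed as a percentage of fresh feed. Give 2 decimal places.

Mill node: discharge = fresh + recycle.
R = M − F = 2333.1 − 430.6 = 1902.5 t/h
CL = 100·R/F = 100·1902.5/430.6 = 441.83 %

CL = 441.83 %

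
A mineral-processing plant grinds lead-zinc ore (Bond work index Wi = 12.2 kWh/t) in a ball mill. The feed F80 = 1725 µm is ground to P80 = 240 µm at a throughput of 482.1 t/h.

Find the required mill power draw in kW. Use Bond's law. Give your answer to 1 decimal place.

Bond: W = 10·Wi·(1/√P80 − 1/√F80)
W = 10·12.2·(1/√240 − 1/√1725) = 10·12.2·(0.040473) = 4.9377 kWh/t
P_mill = W·ṁ = 4.9377·482.1 = 2380.4 kW

P = 2380.4 kW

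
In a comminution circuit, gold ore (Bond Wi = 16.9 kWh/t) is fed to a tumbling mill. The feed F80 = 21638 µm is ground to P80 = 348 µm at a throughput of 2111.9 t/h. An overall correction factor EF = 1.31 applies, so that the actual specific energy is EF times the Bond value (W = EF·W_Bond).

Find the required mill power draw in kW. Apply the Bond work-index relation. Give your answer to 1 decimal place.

W_Bond = 10·Wi·(1/√P₈₀ − 1/√F₈₀)
W = 10·16.9·(1/√348 − 1/√21638) = 10·16.9·(0.046807) = 7.9105 kWh/t
With EF = 1.31: W = 7.9105·1.31 = 10.3627 kWh/t
Power = W × throughput = 10.3627 kWh/t × 2111.9 t/h = 21885.0 kW

P = 21885.0 kW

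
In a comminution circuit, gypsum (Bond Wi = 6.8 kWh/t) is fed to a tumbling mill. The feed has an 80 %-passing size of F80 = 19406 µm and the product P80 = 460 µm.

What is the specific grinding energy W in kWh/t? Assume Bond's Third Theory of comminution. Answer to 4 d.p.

W = 10 Wi / √P80 − 10 Wi / √F80
1/√460 = 0.046625;  1/√19406 = 0.007178
W = 10·6.8·(0.046625 − 0.007178) = 2.6824 kWh/t

W = 2.6824 kWh/t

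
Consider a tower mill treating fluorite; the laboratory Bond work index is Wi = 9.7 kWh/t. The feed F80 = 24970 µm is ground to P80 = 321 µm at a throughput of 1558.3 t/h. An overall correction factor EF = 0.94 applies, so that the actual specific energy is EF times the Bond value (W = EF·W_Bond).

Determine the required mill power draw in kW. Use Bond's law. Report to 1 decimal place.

W = 10 Wi / √P80 − 10 Wi / √F80
W = 10·9.7·(1/√321 − 1/√24970) = 10·9.7·(0.049486) = 4.8002 kWh/t
W_actual = 0.94 × 4.8002 = 4.5122 kWh/t
Mill draw = 4.5122 × 1558.3 = 7031.3 kW

P = 7031.3 kW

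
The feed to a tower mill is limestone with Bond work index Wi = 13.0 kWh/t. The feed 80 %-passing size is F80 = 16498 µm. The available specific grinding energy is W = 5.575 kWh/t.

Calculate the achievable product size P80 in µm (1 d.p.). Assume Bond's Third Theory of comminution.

W = 10 Wi / √P80 − 10 Wi / √F80
⇒ 1/√P80 = W/(10 Wi) + 1/√F80
  = 5.5750/(10·13.0) + 1/√16498 = 0.042885 + 0.007785 = 0.050670
P80 = (1/0.050670)² = 19.7355² = 389.49 µm

P80 = 389.5 µm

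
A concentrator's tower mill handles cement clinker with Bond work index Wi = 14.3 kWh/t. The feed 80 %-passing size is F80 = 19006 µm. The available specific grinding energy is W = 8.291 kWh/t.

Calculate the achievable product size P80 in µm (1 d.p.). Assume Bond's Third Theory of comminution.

P80 = 235.0 µm

Bond:  W = 10 Wi (1/√P − 1/√F)
1/√P80 = 1/√F80 + W/(10·Wi)
  = 8.2910/(10·14.3) + 1/√19006 = 0.057979 + 0.007254 = 0.065233
P80 = (1/0.065233)² = 15.3297² = 235.00 µm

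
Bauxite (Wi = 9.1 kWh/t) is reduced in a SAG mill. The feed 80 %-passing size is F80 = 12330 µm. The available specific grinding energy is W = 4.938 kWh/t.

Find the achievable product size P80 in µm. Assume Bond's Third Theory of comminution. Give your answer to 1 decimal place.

W = 10 Wi (1/√P80 − 1/√F80)  [Bond]
⇒ 1/√P80 = W/(10 Wi) + 1/√F80
  = 4.9380/(10·9.1) + 1/√12330 = 0.054264 + 0.009006 = 0.063269
P80 = (1/0.063269)² = 15.8054² = 249.81 µm

P80 = 249.8 µm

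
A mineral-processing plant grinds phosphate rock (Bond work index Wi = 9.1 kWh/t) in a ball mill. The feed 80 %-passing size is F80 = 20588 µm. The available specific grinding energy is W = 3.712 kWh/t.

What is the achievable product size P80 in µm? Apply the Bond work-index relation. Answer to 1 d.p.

W = 10 Wi / √P80 − 10 Wi / √F80
P80^-0.5 = F80^-0.5 + W/(10 Wi)
  = 3.7120/(10·9.1) + 1/√20588 = 0.040791 + 0.006969 = 0.047761
P80 = (1/0.047761)² = 20.9378² = 438.39 µm

P80 = 438.4 µm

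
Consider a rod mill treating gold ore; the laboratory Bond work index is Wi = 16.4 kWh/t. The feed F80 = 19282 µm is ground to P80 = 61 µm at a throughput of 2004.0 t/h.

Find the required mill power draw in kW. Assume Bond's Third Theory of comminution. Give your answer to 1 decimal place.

P = 39713.3 kW

W = 10 Wi (1/√P80 − 1/√F80)  [Bond]
W = 10·16.4·(1/√61 − 1/√19282) = 10·16.4·(0.120835) = 19.8170 kWh/t
P = W·T = 19.8170·2004.0 = 39713.3 kW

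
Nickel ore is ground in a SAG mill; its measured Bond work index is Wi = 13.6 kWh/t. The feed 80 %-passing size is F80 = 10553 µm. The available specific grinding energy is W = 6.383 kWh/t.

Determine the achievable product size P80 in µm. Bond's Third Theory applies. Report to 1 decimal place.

W_Bond = 10·Wi·(1/√P₈₀ − 1/√F₈₀)
⇒ 1/√P80 = W/(10 Wi) + 1/√F80
  = 6.3830/(10·13.6) + 1/√10553 = 0.046934 + 0.009734 = 0.056668
P80 = (1/0.056668)² = 17.6466² = 311.40 µm

P80 = 311.4 µm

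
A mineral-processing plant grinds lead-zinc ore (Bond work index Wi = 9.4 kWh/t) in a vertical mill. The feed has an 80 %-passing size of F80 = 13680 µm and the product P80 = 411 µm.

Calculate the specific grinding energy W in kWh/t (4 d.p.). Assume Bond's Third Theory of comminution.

Bond:  W = 10 Wi (1/√P − 1/√F)
1/√411 = 0.049326;  1/√13680 = 0.008550
W = 10·9.4·(0.049326 − 0.008550) = 3.8330 kWh/t

W = 3.8330 kWh/t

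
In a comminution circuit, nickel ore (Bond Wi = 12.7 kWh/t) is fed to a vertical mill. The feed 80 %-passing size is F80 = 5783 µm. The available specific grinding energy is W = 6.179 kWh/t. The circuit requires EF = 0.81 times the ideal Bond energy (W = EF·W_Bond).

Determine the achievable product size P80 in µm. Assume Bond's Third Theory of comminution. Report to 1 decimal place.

P80 = 186.5 µm

Bond: W = 10·Wi·(1/√P80 − 1/√F80)
W_Bond = W / EF = 6.179 / 0.81 = 7.6284 kWh/t
P80^-0.5 = F80^-0.5 + W_Bond/(10 Wi)
  = 7.6284/(10·12.7) + 1/√5783 = 0.060066 + 0.013150 = 0.073216
P80 = (1/0.073216)² = 13.6582² = 186.55 µm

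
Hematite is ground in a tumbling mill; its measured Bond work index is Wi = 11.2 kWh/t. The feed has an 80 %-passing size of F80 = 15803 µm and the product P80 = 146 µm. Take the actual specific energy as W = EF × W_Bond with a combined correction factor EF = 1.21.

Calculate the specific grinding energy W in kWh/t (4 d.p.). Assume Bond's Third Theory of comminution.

W = 10.1377 kWh/t

Bond:  W = 10 Wi (1/√P − 1/√F)
1/√146 = 0.082761;  1/√15803 = 0.007955
W = 10·11.2·(0.082761 − 0.007955) = 8.3782 kWh/t
With EF = 1.21: W = 8.3782·1.21 = 10.1377 kWh/t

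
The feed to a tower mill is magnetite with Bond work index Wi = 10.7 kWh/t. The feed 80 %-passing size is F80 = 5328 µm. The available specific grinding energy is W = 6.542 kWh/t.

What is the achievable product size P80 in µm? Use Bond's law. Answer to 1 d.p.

Bond: W = 10·Wi·(1/√P80 − 1/√F80)
⇒ 1/√P80 = W/(10 Wi) + 1/√F80
  = 6.5420/(10·10.7) + 1/√5328 = 0.061140 + 0.013700 = 0.074840
P80 = (1/0.074840)² = 13.3618² = 178.54 µm

P80 = 178.5 µm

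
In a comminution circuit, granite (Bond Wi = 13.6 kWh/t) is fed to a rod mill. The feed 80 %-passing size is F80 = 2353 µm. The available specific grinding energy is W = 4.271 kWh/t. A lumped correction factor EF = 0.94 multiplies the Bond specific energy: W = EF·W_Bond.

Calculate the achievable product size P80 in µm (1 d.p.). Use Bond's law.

P80 = 342.6 µm

W = 10 Wi / √P80 − 10 Wi / √F80
W_Bond = W / EF = 4.271 / 0.94 = 4.5436 kWh/t
P80^-0.5 = F80^-0.5 + W_Bond/(10 Wi)
  = 4.5436/(10·13.6) + 1/√2353 = 0.033409 + 0.020615 = 0.054024
P80 = (1/0.054024)² = 18.5102² = 342.63 µm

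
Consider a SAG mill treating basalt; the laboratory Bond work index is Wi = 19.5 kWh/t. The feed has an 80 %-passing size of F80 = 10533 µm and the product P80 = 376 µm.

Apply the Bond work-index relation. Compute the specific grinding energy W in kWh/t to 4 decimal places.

W = 8.1563 kWh/t

W = 10 Wi (1/√P80 − 1/√F80)  [Bond]
1/√376 = 0.051571;  1/√10533 = 0.009744
W = 10·19.5·(0.051571 − 0.009744) = 8.1563 kWh/t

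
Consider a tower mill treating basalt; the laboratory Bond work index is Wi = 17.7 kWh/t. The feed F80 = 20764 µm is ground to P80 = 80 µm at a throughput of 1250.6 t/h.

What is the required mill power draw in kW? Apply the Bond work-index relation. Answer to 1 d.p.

W = 10·Wi·(P80^(-½) − F80^(-½))
W = 10·17.7·(1/√80 − 1/√20764) = 10·17.7·(0.104864) = 18.5609 kWh/t
P = W·T = 18.5609·1250.6 = 23212.2 kW

P = 23212.2 kW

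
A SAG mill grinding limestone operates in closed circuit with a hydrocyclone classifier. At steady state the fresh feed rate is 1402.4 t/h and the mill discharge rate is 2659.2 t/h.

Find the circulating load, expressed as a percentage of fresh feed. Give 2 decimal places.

CL = 89.62 %

Discharge = new feed + return, hence
R = M − F = 2659.2 − 1402.4 = 1256.8 t/h
CL = 100·R/F = 100·1256.8/1402.4 = 89.62 %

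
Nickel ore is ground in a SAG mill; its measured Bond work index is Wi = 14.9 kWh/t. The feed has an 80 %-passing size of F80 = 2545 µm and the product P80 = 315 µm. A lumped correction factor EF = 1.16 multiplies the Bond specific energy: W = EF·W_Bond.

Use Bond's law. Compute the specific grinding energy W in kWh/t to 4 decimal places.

W = 10 Wi (1/√P80 − 1/√F80)  [Bond]
1/√315 = 0.056344;  1/√2545 = 0.019822
W = 10·14.9·(0.056344 − 0.019822) = 5.4417 kWh/t
Corrected W = EF·W_Bond = 1.16·5.4417 = 6.3123 kWh/t

W = 6.3123 kWh/t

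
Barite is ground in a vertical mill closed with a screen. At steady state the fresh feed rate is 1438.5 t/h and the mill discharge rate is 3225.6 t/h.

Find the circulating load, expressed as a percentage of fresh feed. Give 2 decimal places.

Discharge = new feed + return, hence
R = M − F = 3225.6 − 1438.5 = 1787.1 t/h
CL = 100·R/F = 100·1787.1/1438.5 = 124.23 %

CL = 124.23 %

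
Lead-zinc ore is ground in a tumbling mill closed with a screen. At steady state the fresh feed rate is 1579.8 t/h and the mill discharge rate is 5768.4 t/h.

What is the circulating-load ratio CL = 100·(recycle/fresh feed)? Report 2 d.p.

Mill node: discharge = fresh + recycle.
R = M − F = 5768.4 − 1579.8 = 4188.6 t/h
CL = 100·R/F = 100·4188.6/1579.8 = 265.13 %

CL = 265.13 %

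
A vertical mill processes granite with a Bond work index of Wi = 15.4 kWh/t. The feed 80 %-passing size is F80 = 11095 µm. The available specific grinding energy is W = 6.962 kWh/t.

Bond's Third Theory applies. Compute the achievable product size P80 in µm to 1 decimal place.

W = 10 Wi (1/√P80 − 1/√F80)  [Bond]
⇒ 1/√P80 = W/(10 Wi) + 1/√F80
  = 6.9620/(10·15.4) + 1/√11095 = 0.045208 + 0.009494 = 0.054702
P80 = (1/0.054702)² = 18.2810² = 334.20 µm

P80 = 334.2 µm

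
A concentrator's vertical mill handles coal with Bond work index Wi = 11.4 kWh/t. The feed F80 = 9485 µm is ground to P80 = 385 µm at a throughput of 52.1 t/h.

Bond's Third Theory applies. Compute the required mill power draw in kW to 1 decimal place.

P = 241.7 kW

Bond: W = 10·Wi·(1/√P80 − 1/√F80)
W = 10·11.4·(1/√385 − 1/√9485) = 10·11.4·(0.040697) = 4.6394 kWh/t
Mill draw = 4.6394 × 52.1 = 241.7 kW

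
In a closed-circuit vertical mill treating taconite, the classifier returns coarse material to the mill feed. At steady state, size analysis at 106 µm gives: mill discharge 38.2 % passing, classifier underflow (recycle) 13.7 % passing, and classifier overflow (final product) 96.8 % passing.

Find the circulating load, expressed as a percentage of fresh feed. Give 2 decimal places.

CL = 239.18 %

Mass balance on the −106 µm fraction:
r = (o − d)/(d − u)
r = (96.8 − 38.2)/(38.2 − 13.7) = 58.6/24.5 = 2.3918
CL = 100·r = 239.18 %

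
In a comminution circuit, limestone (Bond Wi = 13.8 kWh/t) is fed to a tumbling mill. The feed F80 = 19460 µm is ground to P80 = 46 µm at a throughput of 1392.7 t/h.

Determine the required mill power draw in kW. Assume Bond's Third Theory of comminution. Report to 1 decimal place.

W = 10 Wi (P80^-0.5 − F80^-0.5)
W = 10·13.8·(1/√46 − 1/√19460) = 10·13.8·(0.140273) = 19.3577 kWh/t
P = W·T = 19.3577·1392.7 = 26959.5 kW

P = 26959.5 kW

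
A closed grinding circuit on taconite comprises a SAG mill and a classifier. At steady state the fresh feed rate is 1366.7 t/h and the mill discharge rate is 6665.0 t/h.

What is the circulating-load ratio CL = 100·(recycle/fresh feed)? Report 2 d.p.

CL = 387.67 %

M = F + R at steady state, so:
R = M − F = 6665.0 − 1366.7 = 5298.3 t/h
CL = 100·R/F = 100·5298.3/1366.7 = 387.67 %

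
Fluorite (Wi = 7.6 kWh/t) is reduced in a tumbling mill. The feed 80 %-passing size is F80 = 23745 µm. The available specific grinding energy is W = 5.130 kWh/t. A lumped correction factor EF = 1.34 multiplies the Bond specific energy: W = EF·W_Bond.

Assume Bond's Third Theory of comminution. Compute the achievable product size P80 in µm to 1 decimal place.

Bond: W = 10·Wi·(1/√P80 − 1/√F80)
W_Bond = W / EF = 5.130 / 1.34 = 3.8284 kWh/t
1/√P80 = 1/√F80 + W_Bond/(10·Wi)
  = 3.8284/(10·7.6) + 1/√23745 = 0.050373 + 0.006490 = 0.056863
P80 = (1/0.056863)² = 17.5862² = 309.28 µm

P80 = 309.3 µm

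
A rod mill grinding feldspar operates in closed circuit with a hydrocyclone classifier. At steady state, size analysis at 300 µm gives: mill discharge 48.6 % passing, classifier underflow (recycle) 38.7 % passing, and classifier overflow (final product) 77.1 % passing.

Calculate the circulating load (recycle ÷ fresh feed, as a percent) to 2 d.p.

Two-product formula at 300 µm:
(1+r)d = ru + o → r = (o−d)/(d−u)
r = (77.1 − 48.6)/(48.6 − 38.7) = 28.5/9.9 = 2.8788
CL = 100·r = 287.88 %

CL = 287.88 %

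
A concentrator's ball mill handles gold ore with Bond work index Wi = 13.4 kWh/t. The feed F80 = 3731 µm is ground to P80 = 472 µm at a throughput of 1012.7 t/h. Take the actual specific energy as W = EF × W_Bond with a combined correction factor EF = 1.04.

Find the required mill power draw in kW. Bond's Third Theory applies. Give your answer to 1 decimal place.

P = 4185.5 kW

W_Bond = 10·Wi·(1/√P₈₀ − 1/√F₈₀)
W = 10·13.4·(1/√472 − 1/√3731) = 10·13.4·(0.029657) = 3.9741 kWh/t
Apply correction: 3.9741 × 1.04 = 4.1330 kWh/t
P = W·T = 4.1330·1012.7 = 4185.5 kW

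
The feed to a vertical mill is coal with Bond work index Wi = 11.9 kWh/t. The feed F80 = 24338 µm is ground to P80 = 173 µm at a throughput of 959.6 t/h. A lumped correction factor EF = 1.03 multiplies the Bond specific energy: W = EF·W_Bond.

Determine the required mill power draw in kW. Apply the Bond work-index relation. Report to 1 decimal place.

W = 10 Wi (1/√P80 − 1/√F80)  [Bond]
W = 10·11.9·(1/√173 − 1/√24338) = 10·11.9·(0.069619) = 8.2846 kWh/t
W_actual = 1.03 × 8.2846 = 8.5332 kWh/t
P_mill = W·ṁ = 8.5332·959.6 = 8188.4 kW

P = 8188.4 kW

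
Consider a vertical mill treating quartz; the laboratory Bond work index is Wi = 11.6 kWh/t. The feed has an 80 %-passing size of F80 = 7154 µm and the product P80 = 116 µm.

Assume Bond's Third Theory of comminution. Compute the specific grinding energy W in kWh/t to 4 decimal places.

W = 10·Wi·[P80^(−½) − F80^(−½)]
1/√116 = 0.092848;  1/√7154 = 0.011823
W = 10·11.6·(0.092848 − 0.011823) = 9.3989 kWh/t

W = 9.3989 kWh/t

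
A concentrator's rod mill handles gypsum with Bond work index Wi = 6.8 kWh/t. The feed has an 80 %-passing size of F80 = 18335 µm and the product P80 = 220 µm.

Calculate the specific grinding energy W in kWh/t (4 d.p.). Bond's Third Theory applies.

W = 10 Wi (P80^-0.5 − F80^-0.5)
1/√220 = 0.067420;  1/√18335 = 0.007385
W = 10·6.8·(0.067420 − 0.007385) = 4.0824 kWh/t

W = 4.0824 kWh/t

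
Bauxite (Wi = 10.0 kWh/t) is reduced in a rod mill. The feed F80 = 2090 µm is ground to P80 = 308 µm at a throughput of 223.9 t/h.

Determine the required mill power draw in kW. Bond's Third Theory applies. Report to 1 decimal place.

Bond:  W = 10 Wi (1/√P − 1/√F)
W = 10·10.0·(1/√308 − 1/√2090) = 10·10.0·(0.035106) = 3.5106 kWh/t
Power = W × throughput = 3.5106 kWh/t × 223.9 t/h = 786.0 kW

P = 786.0 kW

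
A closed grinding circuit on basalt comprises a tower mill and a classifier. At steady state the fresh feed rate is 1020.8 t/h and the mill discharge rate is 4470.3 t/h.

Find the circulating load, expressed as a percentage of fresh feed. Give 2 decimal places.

CL = 337.92 %

Steady state: M = F + R.
R = M − F = 4470.3 − 1020.8 = 3449.5 t/h
CL = 100·R/F = 100·3449.5/1020.8 = 337.92 %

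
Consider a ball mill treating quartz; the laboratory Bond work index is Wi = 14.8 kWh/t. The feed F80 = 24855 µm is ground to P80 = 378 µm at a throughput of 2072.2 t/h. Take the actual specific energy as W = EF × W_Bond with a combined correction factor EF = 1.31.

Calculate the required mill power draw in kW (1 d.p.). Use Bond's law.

W = 10 Wi (P80^-0.5 − F80^-0.5)
W = 10·14.8·(1/√378 − 1/√24855) = 10·14.8·(0.045091) = 6.6735 kWh/t
With EF = 1.31: W = 6.6735·1.31 = 8.7423 kWh/t
P_mill = W·ṁ = 8.7423·2072.2 = 18115.9 kW

P = 18115.9 kW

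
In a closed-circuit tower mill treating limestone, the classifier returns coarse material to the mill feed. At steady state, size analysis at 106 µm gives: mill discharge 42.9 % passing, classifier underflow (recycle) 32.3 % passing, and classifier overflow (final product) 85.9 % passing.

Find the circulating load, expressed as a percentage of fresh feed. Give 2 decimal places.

CL = 405.66 %

Mass balance on the −106 µm fraction:
(1+r)d = ru + o → r = (o−d)/(d−u)
r = (85.9 − 42.9)/(42.9 − 32.3) = 43.0/10.6 = 4.0566
CL = 100·r = 405.66 %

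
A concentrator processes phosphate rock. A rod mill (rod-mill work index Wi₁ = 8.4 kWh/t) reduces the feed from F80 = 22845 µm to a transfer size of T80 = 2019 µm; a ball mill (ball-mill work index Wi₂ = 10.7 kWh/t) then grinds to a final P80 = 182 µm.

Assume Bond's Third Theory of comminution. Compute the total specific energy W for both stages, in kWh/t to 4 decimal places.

W = 10 Wi / √P80 − 10 Wi / √F80
Stage 1 (22845→2019 µm, Wi₁=8.4): W₁ = 10·8.4·(0.022255 − 0.006616) = 1.3137 kWh/t
Stage 2 (2019→182 µm, Wi₂=10.7): W₂ = 10·10.7·(0.074125 − 0.022255) = 5.5501 kWh/t
W = W₁ + W₂ = 1.3137 + 5.5501 = 6.8637 kWh/t

W = 6.8637 kWh/t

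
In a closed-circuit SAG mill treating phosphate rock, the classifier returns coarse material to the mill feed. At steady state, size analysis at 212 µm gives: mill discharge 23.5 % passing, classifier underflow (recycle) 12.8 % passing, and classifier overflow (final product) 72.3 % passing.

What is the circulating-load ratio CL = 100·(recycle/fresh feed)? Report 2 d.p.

Balance %-passing 212 µm (r = R/F):
(1+r)d = ru + o → r = (o−d)/(d−u)
r = (72.3 − 23.5)/(23.5 − 12.8) = 48.8/10.7 = 4.5607
CL = 100·r = 456.07 %

CL = 456.07 %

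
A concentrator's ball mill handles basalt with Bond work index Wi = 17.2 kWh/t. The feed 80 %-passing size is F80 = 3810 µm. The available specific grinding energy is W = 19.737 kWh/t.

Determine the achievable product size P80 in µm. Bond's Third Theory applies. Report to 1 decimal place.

P80 = 58.3 µm

W = 10 Wi (P80^-0.5 − F80^-0.5)
1/√P80 = 1/√F80 + W/(10·Wi)
  = 19.7370/(10·17.2) + 1/√3810 = 0.114750 + 0.016201 = 0.130951
P80 = (1/0.130951)² = 7.6365² = 58.32 µm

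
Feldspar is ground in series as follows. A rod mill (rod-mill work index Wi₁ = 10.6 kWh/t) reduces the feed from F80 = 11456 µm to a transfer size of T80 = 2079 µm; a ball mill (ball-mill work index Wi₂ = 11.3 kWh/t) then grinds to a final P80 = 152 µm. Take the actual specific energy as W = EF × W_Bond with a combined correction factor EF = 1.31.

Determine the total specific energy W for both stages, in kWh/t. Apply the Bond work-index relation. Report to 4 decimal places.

W = 10.5083 kWh/t

Bond: W = 10·Wi·(1/√P80 − 1/√F80)
Stage 1 (11456→2079 µm, Wi₁=10.6): W₁ = 10·10.6·(0.021932 − 0.009343) = 1.3344 kWh/t
Stage 2 (2079→152 µm, Wi₂=11.3): W₂ = 10·11.3·(0.081111 − 0.021932) = 6.6872 kWh/t
W = W₁ + W₂ = 1.3344 + 6.6872 = 8.0216 kWh/t
With EF = 1.31: W = 8.0216·1.31 = 10.5083 kWh/t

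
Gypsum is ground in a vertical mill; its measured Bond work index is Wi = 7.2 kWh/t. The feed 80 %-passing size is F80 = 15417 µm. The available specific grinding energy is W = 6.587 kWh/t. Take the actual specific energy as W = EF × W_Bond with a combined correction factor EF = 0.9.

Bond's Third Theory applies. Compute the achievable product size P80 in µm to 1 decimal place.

P80 = 83.1 µm

W = 10·Wi·[P80^(−½) − F80^(−½)]
W_Bond = W / EF = 6.587 / 0.9 = 7.3189 kWh/t
P80^-0.5 = F80^-0.5 + W_Bond/(10 Wi)
  = 7.3189/(10·7.2) + 1/√15417 = 0.101651 + 0.008054 = 0.109705
P80 = (1/0.109705)² = 9.1154² = 83.09 µm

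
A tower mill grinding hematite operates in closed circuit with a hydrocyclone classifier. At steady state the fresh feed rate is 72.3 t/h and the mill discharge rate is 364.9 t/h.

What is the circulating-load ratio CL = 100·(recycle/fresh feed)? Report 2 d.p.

Discharge = new feed + return, hence
R = M − F = 364.9 − 72.3 = 292.6 t/h
CL = 100·R/F = 100·292.6/72.3 = 404.70 %

CL = 404.70 %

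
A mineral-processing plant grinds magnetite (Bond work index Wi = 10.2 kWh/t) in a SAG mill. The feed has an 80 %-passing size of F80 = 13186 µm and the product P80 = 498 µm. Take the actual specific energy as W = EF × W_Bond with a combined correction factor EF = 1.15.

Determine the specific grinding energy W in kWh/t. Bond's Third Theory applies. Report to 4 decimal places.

W = 4.2348 kWh/t

W = 10 Wi (P80^-0.5 − F80^-0.5)
1/√498 = 0.044811;  1/√13186 = 0.008709
W = 10·10.2·(0.044811 − 0.008709) = 3.6825 kWh/t
Apply correction: 3.6825 × 1.15 = 4.2348 kWh/t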